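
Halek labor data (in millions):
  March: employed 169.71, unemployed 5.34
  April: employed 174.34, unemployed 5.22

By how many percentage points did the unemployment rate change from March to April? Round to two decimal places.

March: labor force = 169.71 + 5.34 = 175.05; u = 5.34/175.05 = 3.05%.
April: labor force = 174.34 + 5.22 = 179.56; u = 5.22/179.56 = 2.91%.
Change = 2.91% − 3.05% = −0.14 pp.

The unemployment rate changed by −0.14 percentage points.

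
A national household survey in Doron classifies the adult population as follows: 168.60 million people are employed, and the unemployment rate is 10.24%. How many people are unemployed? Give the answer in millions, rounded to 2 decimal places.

Let U be the number unemployed. The labor force is E + U, and U/(E+U) = 0.1024.
So U = 0.1024 × 168.60 / (1 − 0.1024) = 17.2646 / 0.8976 ≈ 19.23 million.

About 19.23 million are unemployed.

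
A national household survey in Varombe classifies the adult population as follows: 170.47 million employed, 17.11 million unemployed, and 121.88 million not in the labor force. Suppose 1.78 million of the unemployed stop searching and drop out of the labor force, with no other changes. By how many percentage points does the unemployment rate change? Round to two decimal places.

The unemployment rate changes by −0.87 percentage points.

Initially, labor force = 170.47 + 17.11 = 187.58 million, so u = 17.11/187.58 = 9.12%.
After the change, unemployed and labor force both fall by 1.78 → E = 170.47, U = 15.33, labor force = 185.80 million.
New unemployment rate = 15.33 / 185.80 = 8.25%.
Change = 8.25% − 9.12% = −0.87 percentage points.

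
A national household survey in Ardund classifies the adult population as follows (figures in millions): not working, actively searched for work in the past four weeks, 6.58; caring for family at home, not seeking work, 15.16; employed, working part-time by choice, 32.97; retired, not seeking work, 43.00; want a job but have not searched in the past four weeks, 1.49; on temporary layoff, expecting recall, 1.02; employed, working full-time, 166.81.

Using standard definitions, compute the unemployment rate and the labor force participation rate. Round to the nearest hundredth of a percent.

Unemployment rate ≈ 3.66%; labor force participation rate ≈ 77.66%.

Employed = 32.97 + 166.81 = 199.78 million.
Unemployed = 6.58 + 1.02 = 7.60 million (jobless and actively searching, or on temporary layoff).
Labor force = 199.78 + 7.60 = 207.38 million.
Not in labor force = 15.16 + 43.00 + 1.49 = 59.65 million (those not working and not actively searching are outside the labor force — including those who want a job but have given up searching).
Civilian working-age population = 207.38 + 59.65 = 267.03 million.
Unemployment rate = 7.60 / 207.38 = 3.66%.
Labor force participation rate = 207.38 / 267.03 = 77.66%.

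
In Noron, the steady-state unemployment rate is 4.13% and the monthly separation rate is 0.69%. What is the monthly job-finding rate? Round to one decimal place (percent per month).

From u* = s/(s+f): f = s·(1−u)/u.
f = 0.69 × (1 − 0.0413) / 0.0413 = 0.6615 / 0.0413 ≈ 16.0% per month.

Job-finding rate ≈ 16.0% per month.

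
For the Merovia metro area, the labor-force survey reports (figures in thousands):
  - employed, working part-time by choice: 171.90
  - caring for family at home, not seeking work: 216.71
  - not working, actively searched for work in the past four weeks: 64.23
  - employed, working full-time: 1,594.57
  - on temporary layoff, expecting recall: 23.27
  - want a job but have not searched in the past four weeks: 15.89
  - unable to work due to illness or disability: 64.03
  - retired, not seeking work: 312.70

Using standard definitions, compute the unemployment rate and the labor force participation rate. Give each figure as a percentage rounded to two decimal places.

Employed = 171.90 + 1,594.57 = 1,766.47 thousand.
Unemployed = 64.23 + 23.27 = 87.50 thousand (jobless and actively searching, or on temporary layoff).
Labor force = 1,766.47 + 87.50 = 1,853.97 thousand.
Not in labor force = 216.71 + 15.89 + 64.03 + 312.70 = 609.33 thousand (those not working and not actively searching are outside the labor force — including those who want a job but have given up searching).
Civilian working-age population = 1,853.97 + 609.33 = 2,463.30 thousand.
Unemployment rate = 87.50 / 1,853.97 = 4.72%.
Labor force participation rate = 1,853.97 / 2,463.30 = 75.26%.

Unemployment rate ≈ 4.72%; labor force participation rate ≈ 75.26%.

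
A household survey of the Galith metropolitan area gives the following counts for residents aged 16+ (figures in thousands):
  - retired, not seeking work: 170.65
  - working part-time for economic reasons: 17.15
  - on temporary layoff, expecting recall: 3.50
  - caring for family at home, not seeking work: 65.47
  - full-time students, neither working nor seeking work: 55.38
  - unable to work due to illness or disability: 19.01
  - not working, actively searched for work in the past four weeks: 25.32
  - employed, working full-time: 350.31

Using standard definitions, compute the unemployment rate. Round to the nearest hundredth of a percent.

Unemployment rate ≈ 7.27%.

Employed = 17.15 + 350.31 = 367.46 thousand (anyone who worked, including part-time for economic reasons, counts as employed).
Unemployed = 3.50 + 25.32 = 28.82 thousand (jobless and actively searching, or on temporary layoff).
Labor force = 367.46 + 28.82 = 396.28 thousand.
Unemployment rate = 28.82 / 396.28 = 7.27%.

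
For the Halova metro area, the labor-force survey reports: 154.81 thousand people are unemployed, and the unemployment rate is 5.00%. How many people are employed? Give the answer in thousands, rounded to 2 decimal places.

About 2,941.39 thousand are employed.

Labor force = U / u = 154.81 / 0.0500 ≈ 3,096.20 thousand.
Employed = labor force − unemployed = 3,096.20 − 154.81 = 2,941.39 thousand.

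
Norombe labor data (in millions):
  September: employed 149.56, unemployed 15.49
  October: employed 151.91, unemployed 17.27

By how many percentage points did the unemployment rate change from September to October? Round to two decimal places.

The unemployment rate changed by +0.82 percentage points.

September: labor force = 149.56 + 15.49 = 165.05; u = 15.49/165.05 = 9.39%.
October: labor force = 151.91 + 17.27 = 169.18; u = 17.27/169.18 = 10.21%.
Change = 10.21% − 9.39% = +0.82 pp.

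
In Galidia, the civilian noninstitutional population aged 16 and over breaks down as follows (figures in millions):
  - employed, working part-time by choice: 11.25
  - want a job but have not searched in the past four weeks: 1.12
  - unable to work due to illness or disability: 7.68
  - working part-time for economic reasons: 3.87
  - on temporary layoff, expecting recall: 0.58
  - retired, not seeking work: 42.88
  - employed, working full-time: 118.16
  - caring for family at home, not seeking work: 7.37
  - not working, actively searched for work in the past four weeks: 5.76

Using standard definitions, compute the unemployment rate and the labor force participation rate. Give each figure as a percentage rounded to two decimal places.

Employed = 11.25 + 3.87 + 118.16 = 133.28 million (anyone who worked, including part-time for economic reasons, counts as employed).
Unemployed = 0.58 + 5.76 = 6.34 million (jobless and actively searching, or on temporary layoff).
Labor force = 133.28 + 6.34 = 139.62 million.
Not in labor force = 1.12 + 7.68 + 42.88 + 7.37 = 59.05 million (those not working and not actively searching are outside the labor force — including those who want a job but have given up searching).
Civilian working-age population = 139.62 + 59.05 = 198.67 million.
Unemployment rate = 6.34 / 139.62 = 4.54%.
Labor force participation rate = 139.62 / 198.67 = 70.28%.

Unemployment rate ≈ 4.54%; labor force participation rate ≈ 70.28%.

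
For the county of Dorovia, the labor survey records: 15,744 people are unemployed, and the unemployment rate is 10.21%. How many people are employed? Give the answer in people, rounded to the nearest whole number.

Labor force = U / u = 15,744 / 0.1021 ≈ 154,202.
Employed = labor force − unemployed = 154,202 − 15,744 = 138,458.

About 138,458 are employed.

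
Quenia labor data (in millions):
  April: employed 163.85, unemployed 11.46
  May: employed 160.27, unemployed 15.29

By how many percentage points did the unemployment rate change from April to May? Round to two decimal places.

April: labor force = 163.85 + 11.46 = 175.31; u = 11.46/175.31 = 6.54%.
May: labor force = 160.27 + 15.29 = 175.56; u = 15.29/175.56 = 8.71%.
Change = 8.71% − 6.54% = +2.17 pp.

The unemployment rate changed by +2.17 percentage points.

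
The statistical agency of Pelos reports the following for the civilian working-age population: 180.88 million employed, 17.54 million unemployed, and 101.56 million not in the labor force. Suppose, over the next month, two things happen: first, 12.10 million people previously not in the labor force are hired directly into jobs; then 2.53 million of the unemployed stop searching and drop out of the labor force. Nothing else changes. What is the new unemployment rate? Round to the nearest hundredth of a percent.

Initially, labor force = 180.88 + 17.54 = 198.42 million, so u = 17.54/198.42 = 8.84%.
After the first change, employed and labor force both rise by 12.10; unemployed unchanged → E = 192.98, U = 17.54, labor force = 210.52 million.
After the second change, unemployed and labor force both fall by 2.53 → E = 192.98, U = 15.01, labor force = 207.99 million.
New unemployment rate = 15.01 / 207.99 = 7.22%.

New unemployment rate ≈ 7.22%.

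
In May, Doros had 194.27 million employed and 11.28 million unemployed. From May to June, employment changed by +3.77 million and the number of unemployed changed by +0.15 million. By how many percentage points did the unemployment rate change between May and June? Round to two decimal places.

The unemployment rate changed by −0.03 percentage points.

May: labor force = 194.27 + 11.28 = 205.55; u = 11.28/205.55 = 5.49%.
June: labor force = 198.04 + 11.43 = 209.47; u = 11.43/209.47 = 5.46%.
Change = 5.46% − 5.49% = −0.03 pp.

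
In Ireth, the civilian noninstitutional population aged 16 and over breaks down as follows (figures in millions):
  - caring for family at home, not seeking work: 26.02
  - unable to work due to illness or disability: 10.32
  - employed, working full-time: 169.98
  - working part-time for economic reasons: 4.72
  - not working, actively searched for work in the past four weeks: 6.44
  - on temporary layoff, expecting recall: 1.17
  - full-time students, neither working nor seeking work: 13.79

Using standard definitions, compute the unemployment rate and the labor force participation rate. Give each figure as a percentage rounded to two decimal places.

Employed = 169.98 + 4.72 = 174.70 million (anyone who worked, including part-time for economic reasons, counts as employed).
Unemployed = 6.44 + 1.17 = 7.61 million (jobless and actively searching, or on temporary layoff).
Labor force = 174.70 + 7.61 = 182.31 million.
Not in labor force = 26.02 + 10.32 + 13.79 = 50.13 million (those not working and not actively searching are outside the labor force).
Civilian working-age population = 182.31 + 50.13 = 232.44 million.
Unemployment rate = 7.61 / 182.31 = 4.17%.
Labor force participation rate = 182.31 / 232.44 = 78.43%.

Unemployment rate ≈ 4.17%; labor force participation rate ≈ 78.43%.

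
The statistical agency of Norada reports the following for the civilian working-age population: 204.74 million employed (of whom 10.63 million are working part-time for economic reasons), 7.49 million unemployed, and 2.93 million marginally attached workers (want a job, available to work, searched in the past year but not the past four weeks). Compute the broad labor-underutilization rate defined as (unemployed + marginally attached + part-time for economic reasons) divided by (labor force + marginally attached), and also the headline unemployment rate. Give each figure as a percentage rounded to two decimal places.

Broad underutilization rate ≈ 9.78%; headline unemployment rate ≈ 3.53%.

Labor force = 204.74 + 7.49 = 212.23 million.
Numerator = 7.49 + 2.93 + 10.63 = 21.05 million.
Denominator = 212.23 + 2.93 = 215.16 million.
Broad rate = 21.05 / 215.16 = 9.78%.
Headline unemployment rate = 7.49 / 212.23 = 3.53%.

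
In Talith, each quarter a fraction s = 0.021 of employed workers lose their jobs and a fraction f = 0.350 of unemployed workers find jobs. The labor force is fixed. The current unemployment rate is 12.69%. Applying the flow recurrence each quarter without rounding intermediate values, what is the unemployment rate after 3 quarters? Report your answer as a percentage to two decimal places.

Unemployment rate after three quarters ≈ 7.41%.

With a fixed labor force, u_{t+1} = u_t + s·(1−u_t) − f·u_t = u_t·(1−s−f) + s.
Here 1−s−f = 0.629 and s = 0.021.
u_1 = 0.126900 × 0.629 + 0.021 = 0.100820.
u_2 = 0.100820 × 0.629 + 0.021 = 0.084416.
u_3 = 0.084416 × 0.629 + 0.021 = 0.074098.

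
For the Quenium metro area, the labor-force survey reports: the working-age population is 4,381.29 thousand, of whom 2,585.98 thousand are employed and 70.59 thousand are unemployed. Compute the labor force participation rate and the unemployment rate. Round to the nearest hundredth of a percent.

Labor force participation rate ≈ 60.63%; unemployment rate ≈ 2.66%.

Labor force = employed + unemployed = 2,585.98 + 70.59 = 2,656.57 thousand.
Unemployment rate = 70.59 / 2,656.57 = 2.66%.
Labor force participation rate = 2,656.57 / 4,381.29 = 60.63%.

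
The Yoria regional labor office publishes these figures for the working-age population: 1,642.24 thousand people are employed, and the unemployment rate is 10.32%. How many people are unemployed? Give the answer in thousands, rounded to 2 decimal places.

About 188.98 thousand are unemployed.

Let U be the number unemployed. The labor force is E + U, and U/(E+U) = 0.1032.
So U = 0.1032 × 1,642.24 / (1 − 0.1032) = 169.4792 / 0.8968 ≈ 188.98 thousand.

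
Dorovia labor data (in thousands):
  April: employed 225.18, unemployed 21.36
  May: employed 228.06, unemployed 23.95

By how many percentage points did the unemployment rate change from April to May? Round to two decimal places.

The unemployment rate changed by +0.84 percentage points.

April: labor force = 225.18 + 21.36 = 246.54; u = 21.36/246.54 = 8.66%.
May: labor force = 228.06 + 23.95 = 252.01; u = 23.95/252.01 = 9.50%.
Change = 9.50% − 8.66% = +0.84 pp.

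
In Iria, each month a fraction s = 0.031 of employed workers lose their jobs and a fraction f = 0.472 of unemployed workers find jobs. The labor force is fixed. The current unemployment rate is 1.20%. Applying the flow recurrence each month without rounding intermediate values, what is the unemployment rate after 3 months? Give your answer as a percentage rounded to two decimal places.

With a fixed labor force, u_{t+1} = u_t + s·(1−u_t) − f·u_t = u_t·(1−s−f) + s.
Here 1−s−f = 0.497 and s = 0.031.
u_1 = 0.012000 × 0.497 + 0.031 = 0.036964.
u_2 = 0.036964 × 0.497 + 0.031 = 0.049371.
u_3 = 0.049371 × 0.497 + 0.031 = 0.055537.

Unemployment rate after three months ≈ 5.55%.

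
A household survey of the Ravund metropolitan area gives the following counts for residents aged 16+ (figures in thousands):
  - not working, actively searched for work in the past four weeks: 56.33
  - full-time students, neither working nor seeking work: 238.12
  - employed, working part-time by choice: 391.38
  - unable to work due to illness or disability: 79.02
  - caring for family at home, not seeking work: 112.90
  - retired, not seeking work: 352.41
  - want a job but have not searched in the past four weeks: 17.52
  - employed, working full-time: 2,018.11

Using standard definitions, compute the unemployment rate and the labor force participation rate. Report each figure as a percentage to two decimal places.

Unemployment rate ≈ 2.28%; labor force participation rate ≈ 75.50%.

Employed = 391.38 + 2,018.11 = 2,409.49 thousand.
Unemployed = 56.33 thousand.
Labor force = 2,409.49 + 56.33 = 2,465.82 thousand.
Not in labor force = 238.12 + 79.02 + 112.90 + 352.41 + 17.52 = 799.97 thousand (those not working and not actively searching are outside the labor force — including those who want a job but have given up searching).
Civilian working-age population = 2,465.82 + 799.97 = 3,265.79 thousand.
Unemployment rate = 56.33 / 2,465.82 = 2.28%.
Labor force participation rate = 2,465.82 / 3,265.79 = 75.50%.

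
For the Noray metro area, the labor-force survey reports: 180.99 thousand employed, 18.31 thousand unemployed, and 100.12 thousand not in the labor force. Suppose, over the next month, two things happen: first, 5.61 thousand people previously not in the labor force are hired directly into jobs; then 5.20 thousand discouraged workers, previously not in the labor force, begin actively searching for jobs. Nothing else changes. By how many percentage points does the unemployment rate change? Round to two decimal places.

Initially, labor force = 180.99 + 18.31 = 199.30 thousand, so u = 18.31/199.30 = 9.19%.
After the first change, employed and labor force both rise by 5.61; unemployed unchanged → E = 186.60, U = 18.31, labor force = 204.91 thousand.
After the second change, unemployed and labor force both rise by 5.20 → E = 186.60, U = 23.51, labor force = 210.11 thousand.
New unemployment rate = 23.51 / 210.11 = 11.19%.
Change = 11.19% − 9.19% = +2.00 percentage points.

The unemployment rate changes by +2.00 percentage points.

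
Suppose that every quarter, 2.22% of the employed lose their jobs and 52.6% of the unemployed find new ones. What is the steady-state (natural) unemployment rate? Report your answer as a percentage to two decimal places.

Steady-state unemployment rate ≈ 4.05%.

At steady state the flows balance: s·E = f·U, so U/(E+U) = s/(s+f).
u* = 2.22 / (2.22 + 52.6) = 2.22 / 54.82 = 4.05%.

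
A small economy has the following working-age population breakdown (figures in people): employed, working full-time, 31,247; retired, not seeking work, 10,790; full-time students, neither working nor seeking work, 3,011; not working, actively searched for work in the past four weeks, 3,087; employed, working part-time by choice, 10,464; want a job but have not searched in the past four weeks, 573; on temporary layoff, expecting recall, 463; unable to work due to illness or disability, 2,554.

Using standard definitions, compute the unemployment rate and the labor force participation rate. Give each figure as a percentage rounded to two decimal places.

Employed = 31,247 + 10,464 = 41,711.
Unemployed = 3,087 + 463 = 3,550 (jobless and actively searching, or on temporary layoff).
Labor force = 41,711 + 3,550 = 45,261.
Not in labor force = 10,790 + 3,011 + 573 + 2,554 = 16,928 (those not working and not actively searching are outside the labor force — including those who want a job but have given up searching).
Civilian working-age population = 45,261 + 16,928 = 62,189.
Unemployment rate = 3,550 / 45,261 = 7.84%.
Labor force participation rate = 45,261 / 62,189 = 72.78%.

Unemployment rate ≈ 7.84%; labor force participation rate ≈ 72.78%.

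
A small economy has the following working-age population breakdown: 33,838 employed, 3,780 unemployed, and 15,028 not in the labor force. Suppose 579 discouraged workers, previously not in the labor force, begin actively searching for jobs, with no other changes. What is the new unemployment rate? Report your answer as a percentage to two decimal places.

Initially, labor force = 33,838 + 3,780 = 37,618, so u = 3,780/37,618 = 10.05%.
After the change, unemployed and labor force both rise by 579 → E = 33,838, U = 4,359, labor force = 38,197.
New unemployment rate = 4,359 / 38,197 = 11.41%.

New unemployment rate ≈ 11.41%.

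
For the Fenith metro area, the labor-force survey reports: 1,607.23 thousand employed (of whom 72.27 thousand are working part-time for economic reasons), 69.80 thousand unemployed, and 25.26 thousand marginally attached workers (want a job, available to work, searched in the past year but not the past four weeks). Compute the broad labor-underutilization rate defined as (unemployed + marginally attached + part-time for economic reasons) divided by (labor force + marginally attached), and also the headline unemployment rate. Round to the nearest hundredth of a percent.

Broad underutilization rate ≈ 9.83%; headline unemployment rate ≈ 4.16%.

Labor force = 1,607.23 + 69.80 = 1,677.03 thousand.
Numerator = 69.80 + 25.26 + 72.27 = 167.33 thousand.
Denominator = 1,677.03 + 25.26 = 1,702.29 thousand.
Broad rate = 167.33 / 1,702.29 = 9.83%.
Headline unemployment rate = 69.80 / 1,677.03 = 4.16%.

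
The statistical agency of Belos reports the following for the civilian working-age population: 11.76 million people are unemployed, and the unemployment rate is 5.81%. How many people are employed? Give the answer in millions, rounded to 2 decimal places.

Labor force = U / u = 11.76 / 0.0581 ≈ 202.41 million.
Employed = labor force − unemployed = 202.41 − 11.76 = 190.65 million.

About 190.65 million are employed.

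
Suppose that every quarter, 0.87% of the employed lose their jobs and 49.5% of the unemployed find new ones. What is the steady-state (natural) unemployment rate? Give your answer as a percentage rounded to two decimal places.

Steady-state unemployment rate ≈ 1.73%.

At steady state the flows balance: s·E = f·U, so U/(E+U) = s/(s+f).
u* = 0.87 / (0.87 + 49.5) = 0.87 / 50.37 = 1.73%.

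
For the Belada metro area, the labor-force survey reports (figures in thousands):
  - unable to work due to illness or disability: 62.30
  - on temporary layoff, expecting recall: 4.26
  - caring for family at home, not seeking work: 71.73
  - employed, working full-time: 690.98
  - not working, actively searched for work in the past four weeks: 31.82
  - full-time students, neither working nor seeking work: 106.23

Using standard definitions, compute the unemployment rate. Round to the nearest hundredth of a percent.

Unemployment rate ≈ 4.96%.

Employed = 690.98 thousand.
Unemployed = 4.26 + 31.82 = 36.08 thousand (jobless and actively searching, or on temporary layoff).
Labor force = 690.98 + 36.08 = 727.06 thousand.
Unemployment rate = 36.08 / 727.06 = 4.96%.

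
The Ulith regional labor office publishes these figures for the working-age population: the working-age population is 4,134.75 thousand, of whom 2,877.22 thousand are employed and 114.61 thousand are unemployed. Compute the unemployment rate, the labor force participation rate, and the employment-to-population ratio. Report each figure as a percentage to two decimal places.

Labor force = employed + unemployed = 2,877.22 + 114.61 = 2,991.83 thousand.
Unemployment rate = 114.61 / 2,991.83 = 3.83%.
Labor force participation rate = 2,991.83 / 4,134.75 = 72.36%.
Employment-population ratio = 2,877.22 / 4,134.75 = 69.59%.

Unemployment rate ≈ 3.83%; labor force participation rate ≈ 72.36%; employment-population ratio ≈ 69.59%.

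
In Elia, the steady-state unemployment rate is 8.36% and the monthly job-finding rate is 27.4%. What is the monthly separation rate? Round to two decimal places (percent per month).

Separation rate ≈ 2.50% per month.

From u* = s/(s+f): s = u·f/(1−u).
s = 0.0836 × 27.4 / (1 − 0.0836) = 2.2906 / 0.9164 ≈ 2.50% per month.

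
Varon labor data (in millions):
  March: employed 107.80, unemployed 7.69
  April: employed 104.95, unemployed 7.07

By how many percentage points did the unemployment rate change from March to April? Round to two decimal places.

The unemployment rate changed by −0.35 percentage points.

March: labor force = 107.80 + 7.69 = 115.49; u = 7.69/115.49 = 6.66%.
April: labor force = 104.95 + 7.07 = 112.02; u = 7.07/112.02 = 6.31%.
Change = 6.31% − 6.66% = −0.35 pp.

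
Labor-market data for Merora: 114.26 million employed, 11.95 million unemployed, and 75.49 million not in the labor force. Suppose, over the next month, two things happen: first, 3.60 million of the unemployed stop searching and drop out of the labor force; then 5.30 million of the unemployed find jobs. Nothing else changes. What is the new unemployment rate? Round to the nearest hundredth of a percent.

Initially, labor force = 114.26 + 11.95 = 126.21 million, so u = 11.95/126.21 = 9.47%.
After the first change, unemployed and labor force both fall by 3.60 → E = 114.26, U = 8.35, labor force = 122.61 million.
After the second change, unemployed falls and employed rises by 5.30; labor force unchanged → E = 119.56, U = 3.05, labor force = 122.61 million.
New unemployment rate = 3.05 / 122.61 = 2.49%.

New unemployment rate ≈ 2.49%.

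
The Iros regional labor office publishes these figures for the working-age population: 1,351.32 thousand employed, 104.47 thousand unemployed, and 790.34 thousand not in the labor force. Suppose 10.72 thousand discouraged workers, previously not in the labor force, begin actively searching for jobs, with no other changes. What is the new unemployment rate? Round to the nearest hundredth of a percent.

New unemployment rate ≈ 7.85%.

Initially, labor force = 1,351.32 + 104.47 = 1,455.79 thousand, so u = 104.47/1,455.79 = 7.18%.
After the change, unemployed and labor force both rise by 10.72 → E = 1,351.32, U = 115.19, labor force = 1,466.51 thousand.
New unemployment rate = 115.19 / 1,466.51 = 7.85%.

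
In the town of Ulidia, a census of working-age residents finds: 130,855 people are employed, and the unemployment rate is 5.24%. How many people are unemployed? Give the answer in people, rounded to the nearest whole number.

Let U be the number unemployed. The labor force is E + U, and U/(E+U) = 0.0524.
So U = 0.0524 × 130,855 / (1 − 0.0524) = 6856.80 / 0.9476 ≈ 7,236.

About 7,236 are unemployed.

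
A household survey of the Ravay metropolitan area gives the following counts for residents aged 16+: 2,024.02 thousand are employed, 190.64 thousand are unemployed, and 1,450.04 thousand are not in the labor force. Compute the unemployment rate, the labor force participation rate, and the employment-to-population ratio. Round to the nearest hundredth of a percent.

Unemployment rate ≈ 8.61%; labor force participation rate ≈ 60.43%; employment-population ratio ≈ 55.23%.

Labor force = employed + unemployed = 2,024.02 + 190.64 = 2,214.66 thousand.
Working-age population = 2,214.66 + 1,450.04 = 3,664.70 thousand.
Unemployment rate = 190.64 / 2,214.66 = 8.61%.
Labor force participation rate = 2,214.66 / 3,664.70 = 60.43%.
Employment-population ratio = 2,024.02 / 3,664.70 = 55.23%.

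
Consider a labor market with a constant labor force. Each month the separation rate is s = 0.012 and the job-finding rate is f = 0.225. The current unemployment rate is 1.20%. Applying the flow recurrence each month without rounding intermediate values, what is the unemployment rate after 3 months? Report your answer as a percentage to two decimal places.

With a fixed labor force, u_{t+1} = u_t + s·(1−u_t) − f·u_t = u_t·(1−s−f) + s.
Here 1−s−f = 0.763 and s = 0.012.
u_1 = 0.012000 × 0.763 + 0.012 = 0.021156.
u_2 = 0.021156 × 0.763 + 0.012 = 0.028142.
u_3 = 0.028142 × 0.763 + 0.012 = 0.033472.

Unemployment rate after three months ≈ 3.35%.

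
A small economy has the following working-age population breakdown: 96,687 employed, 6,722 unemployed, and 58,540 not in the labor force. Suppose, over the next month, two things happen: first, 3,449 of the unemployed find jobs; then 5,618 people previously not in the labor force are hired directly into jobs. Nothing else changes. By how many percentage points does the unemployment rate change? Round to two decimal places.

The unemployment rate changes by −3.50 percentage points.

Initially, labor force = 96,687 + 6,722 = 103,409, so u = 6,722/103,409 = 6.50%.
After the first change, unemployed falls and employed rises by 3,449; labor force unchanged → E = 100,136, U = 3,273, labor force = 103,409.
After the second change, employed and labor force both rise by 5,618; unemployed unchanged → E = 105,754, U = 3,273, labor force = 109,027.
New unemployment rate = 3,273 / 109,027 = 3.00%.
Change = 3.00% − 6.50% = −3.50 percentage points.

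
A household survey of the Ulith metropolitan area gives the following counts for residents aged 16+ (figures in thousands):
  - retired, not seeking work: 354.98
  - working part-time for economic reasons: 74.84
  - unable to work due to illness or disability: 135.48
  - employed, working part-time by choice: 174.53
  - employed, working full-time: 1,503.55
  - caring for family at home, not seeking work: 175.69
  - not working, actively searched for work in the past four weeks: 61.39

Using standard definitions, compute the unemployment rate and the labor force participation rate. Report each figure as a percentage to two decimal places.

Employed = 74.84 + 174.53 + 1,503.55 = 1,752.92 thousand (anyone who worked, including part-time for economic reasons, counts as employed).
Unemployed = 61.39 thousand.
Labor force = 1,752.92 + 61.39 = 1,814.31 thousand.
Not in labor force = 354.98 + 135.48 + 175.69 = 666.15 thousand (those not working and not actively searching are outside the labor force).
Civilian working-age population = 1,814.31 + 666.15 = 2,480.46 thousand.
Unemployment rate = 61.39 / 1,814.31 = 3.38%.
Labor force participation rate = 1,814.31 / 2,480.46 = 73.14%.

Unemployment rate ≈ 3.38%; labor force participation rate ≈ 73.14%.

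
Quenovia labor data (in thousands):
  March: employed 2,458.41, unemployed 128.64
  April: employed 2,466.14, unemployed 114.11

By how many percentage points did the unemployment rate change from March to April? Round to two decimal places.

The unemployment rate changed by −0.55 percentage points.

March: labor force = 2,458.41 + 128.64 = 2,587.05; u = 128.64/2,587.05 = 4.97%.
April: labor force = 2,466.14 + 114.11 = 2,580.25; u = 114.11/2,580.25 = 4.42%.
Change = 4.42% − 4.97% = −0.55 pp.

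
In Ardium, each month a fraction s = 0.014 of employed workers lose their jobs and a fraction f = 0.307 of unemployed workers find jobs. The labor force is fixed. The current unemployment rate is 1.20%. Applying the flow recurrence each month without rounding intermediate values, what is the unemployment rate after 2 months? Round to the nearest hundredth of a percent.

Unemployment rate after two months ≈ 2.90%.

With a fixed labor force, u_{t+1} = u_t + s·(1−u_t) − f·u_t = u_t·(1−s−f) + s.
Here 1−s−f = 0.679 and s = 0.014.
u_1 = 0.012000 × 0.679 + 0.014 = 0.022148.
u_2 = 0.022148 × 0.679 + 0.014 = 0.029038.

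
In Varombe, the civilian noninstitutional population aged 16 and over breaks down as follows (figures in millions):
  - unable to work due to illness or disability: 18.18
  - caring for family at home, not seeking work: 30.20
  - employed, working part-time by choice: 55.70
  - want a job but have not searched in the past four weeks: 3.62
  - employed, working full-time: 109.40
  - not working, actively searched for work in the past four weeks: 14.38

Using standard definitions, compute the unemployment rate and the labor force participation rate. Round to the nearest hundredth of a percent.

Employed = 55.70 + 109.40 = 165.10 million.
Unemployed = 14.38 million.
Labor force = 165.10 + 14.38 = 179.48 million.
Not in labor force = 18.18 + 30.20 + 3.62 = 52.00 million (those not working and not actively searching are outside the labor force — including those who want a job but have given up searching).
Civilian working-age population = 179.48 + 52.00 = 231.48 million.
Unemployment rate = 14.38 / 179.48 = 8.01%.
Labor force participation rate = 179.48 / 231.48 = 77.54%.

Unemployment rate ≈ 8.01%; labor force participation rate ≈ 77.54%.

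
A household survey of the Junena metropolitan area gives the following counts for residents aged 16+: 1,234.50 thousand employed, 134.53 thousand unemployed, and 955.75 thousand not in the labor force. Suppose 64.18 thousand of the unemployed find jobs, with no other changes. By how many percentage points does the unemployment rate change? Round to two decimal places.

Initially, labor force = 1,234.50 + 134.53 = 1,369.03 thousand, so u = 134.53/1,369.03 = 9.83%.
After the change, unemployed falls and employed rises by 64.18; labor force unchanged → E = 1,298.68, U = 70.35, labor force = 1,369.03 thousand.
New unemployment rate = 70.35 / 1,369.03 = 5.14%.
Change = 5.14% − 9.83% = −4.69 percentage points.

The unemployment rate changes by −4.69 percentage points.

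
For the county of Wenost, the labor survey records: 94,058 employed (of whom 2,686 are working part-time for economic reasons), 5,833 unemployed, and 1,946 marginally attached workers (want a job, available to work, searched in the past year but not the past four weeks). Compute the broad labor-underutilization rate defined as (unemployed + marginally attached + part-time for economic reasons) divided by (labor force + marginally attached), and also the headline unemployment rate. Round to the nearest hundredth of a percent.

Broad underutilization rate ≈ 10.28%; headline unemployment rate ≈ 5.84%.

Labor force = 94,058 + 5,833 = 99,891.
Numerator = 5,833 + 1,946 + 2,686 = 10,465.
Denominator = 99,891 + 1,946 = 101,837.
Broad rate = 10,465 / 101,837 = 10.28%.
Headline unemployment rate = 5,833 / 99,891 = 5.84%.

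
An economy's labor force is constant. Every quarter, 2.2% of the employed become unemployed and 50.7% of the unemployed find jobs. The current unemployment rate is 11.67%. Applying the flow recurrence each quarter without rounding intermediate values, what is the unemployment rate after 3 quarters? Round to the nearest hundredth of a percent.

Unemployment rate after three quarters ≈ 4.94%.

With a fixed labor force, u_{t+1} = u_t + s·(1−u_t) − f·u_t = u_t·(1−s−f) + s.
Here 1−s−f = 0.471 and s = 0.022.
u_1 = 0.116700 × 0.471 + 0.022 = 0.076966.
u_2 = 0.076966 × 0.471 + 0.022 = 0.058251.
u_3 = 0.058251 × 0.471 + 0.022 = 0.049436.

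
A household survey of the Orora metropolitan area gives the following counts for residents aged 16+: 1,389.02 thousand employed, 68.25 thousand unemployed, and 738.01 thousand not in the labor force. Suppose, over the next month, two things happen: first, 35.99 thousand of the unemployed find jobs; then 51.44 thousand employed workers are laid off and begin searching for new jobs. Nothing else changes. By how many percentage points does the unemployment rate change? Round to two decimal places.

The unemployment rate changes by +1.06 percentage points.

Initially, labor force = 1,389.02 + 68.25 = 1,457.27 thousand, so u = 68.25/1,457.27 = 4.68%.
After the first change, unemployed falls and employed rises by 35.99; labor force unchanged → E = 1,425.01, U = 32.26, labor force = 1,457.27 thousand.
After the second change, employed falls and unemployed rises by 51.44; labor force unchanged → E = 1,373.57, U = 83.70, labor force = 1,457.27 thousand.
New unemployment rate = 83.70 / 1,457.27 = 5.74%.
Change = 5.74% − 4.68% = +1.06 percentage points.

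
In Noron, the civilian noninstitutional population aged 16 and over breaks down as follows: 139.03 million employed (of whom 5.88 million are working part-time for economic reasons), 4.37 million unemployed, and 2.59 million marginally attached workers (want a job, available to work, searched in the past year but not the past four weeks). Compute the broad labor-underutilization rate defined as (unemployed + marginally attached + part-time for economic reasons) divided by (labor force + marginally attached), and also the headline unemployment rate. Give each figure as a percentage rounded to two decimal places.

Labor force = 139.03 + 4.37 = 143.40 million.
Numerator = 4.37 + 2.59 + 5.88 = 12.84 million.
Denominator = 143.40 + 2.59 = 145.99 million.
Broad rate = 12.84 / 145.99 = 8.80%.
Headline unemployment rate = 4.37 / 143.40 = 3.05%.

Broad underutilization rate ≈ 8.80%; headline unemployment rate ≈ 3.05%.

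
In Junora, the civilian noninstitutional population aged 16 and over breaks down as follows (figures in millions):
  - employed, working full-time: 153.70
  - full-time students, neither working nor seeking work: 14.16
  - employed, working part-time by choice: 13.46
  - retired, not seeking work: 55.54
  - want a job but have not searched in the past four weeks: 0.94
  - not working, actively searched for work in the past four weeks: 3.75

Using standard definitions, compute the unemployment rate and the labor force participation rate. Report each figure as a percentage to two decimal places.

Unemployment rate ≈ 2.19%; labor force participation rate ≈ 70.76%.

Employed = 153.70 + 13.46 = 167.16 million.
Unemployed = 3.75 million.
Labor force = 167.16 + 3.75 = 170.91 million.
Not in labor force = 14.16 + 55.54 + 0.94 = 70.64 million (those not working and not actively searching are outside the labor force — including those who want a job but have given up searching).
Civilian working-age population = 170.91 + 70.64 = 241.55 million.
Unemployment rate = 3.75 / 170.91 = 2.19%.
Labor force participation rate = 170.91 / 241.55 = 70.76%.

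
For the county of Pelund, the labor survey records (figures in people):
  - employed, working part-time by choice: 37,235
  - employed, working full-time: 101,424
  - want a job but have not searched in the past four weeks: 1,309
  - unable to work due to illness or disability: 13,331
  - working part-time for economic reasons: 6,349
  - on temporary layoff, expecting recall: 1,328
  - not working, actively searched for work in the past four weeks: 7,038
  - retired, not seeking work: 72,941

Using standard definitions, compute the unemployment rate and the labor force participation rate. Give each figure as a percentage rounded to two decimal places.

Employed = 37,235 + 101,424 + 6,349 = 145,008 (anyone who worked, including part-time for economic reasons, counts as employed).
Unemployed = 1,328 + 7,038 = 8,366 (jobless and actively searching, or on temporary layoff).
Labor force = 145,008 + 8,366 = 153,374.
Not in labor force = 1,309 + 13,331 + 72,941 = 87,581 (those not working and not actively searching are outside the labor force — including those who want a job but have given up searching).
Civilian working-age population = 153,374 + 87,581 = 240,955.
Unemployment rate = 8,366 / 153,374 = 5.45%.
Labor force participation rate = 153,374 / 240,955 = 63.65%.

Unemployment rate ≈ 5.45%; labor force participation rate ≈ 63.65%.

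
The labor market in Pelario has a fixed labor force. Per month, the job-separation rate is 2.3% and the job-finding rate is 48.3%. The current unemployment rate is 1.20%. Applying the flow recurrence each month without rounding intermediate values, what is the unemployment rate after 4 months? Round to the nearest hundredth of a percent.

With a fixed labor force, u_{t+1} = u_t + s·(1−u_t) − f·u_t = u_t·(1−s−f) + s.
Here 1−s−f = 0.494 and s = 0.023.
u_1 = 0.012000 × 0.494 + 0.023 = 0.028928.
u_2 = 0.028928 × 0.494 + 0.023 = 0.037290.
u_3 = 0.037290 × 0.494 + 0.023 = 0.041421.
u_4 = 0.041421 × 0.494 + 0.023 = 0.043462.

Unemployment rate after four months ≈ 4.35%.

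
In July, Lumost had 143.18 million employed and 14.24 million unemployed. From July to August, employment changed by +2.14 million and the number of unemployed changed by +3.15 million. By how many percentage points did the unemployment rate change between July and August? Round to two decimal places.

The unemployment rate changed by +1.64 percentage points.

July: labor force = 143.18 + 14.24 = 157.42; u = 14.24/157.42 = 9.05%.
August: labor force = 145.32 + 17.39 = 162.71; u = 17.39/162.71 = 10.69%.
Change = 10.69% − 9.05% = +1.64 pp.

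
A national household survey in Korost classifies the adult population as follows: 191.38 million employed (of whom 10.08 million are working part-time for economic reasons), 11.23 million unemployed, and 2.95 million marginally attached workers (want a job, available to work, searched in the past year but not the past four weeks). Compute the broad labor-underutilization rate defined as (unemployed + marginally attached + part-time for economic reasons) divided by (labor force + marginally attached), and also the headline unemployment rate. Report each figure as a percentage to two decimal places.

Labor force = 191.38 + 11.23 = 202.61 million.
Numerator = 11.23 + 2.95 + 10.08 = 24.26 million.
Denominator = 202.61 + 2.95 = 205.56 million.
Broad rate = 24.26 / 205.56 = 11.80%.
Headline unemployment rate = 11.23 / 202.61 = 5.54%.

Broad underutilization rate ≈ 11.80%; headline unemployment rate ≈ 5.54%.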